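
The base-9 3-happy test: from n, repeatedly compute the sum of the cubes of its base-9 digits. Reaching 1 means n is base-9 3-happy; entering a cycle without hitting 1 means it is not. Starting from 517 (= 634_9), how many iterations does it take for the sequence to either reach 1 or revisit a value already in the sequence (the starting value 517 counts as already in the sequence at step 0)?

7

517 = (6,3,4)_9 → 6³ + 3³ + 4³ = 216 + 27 + 64 = 307
307 = (3,7,1)_9 → 3³ + 7³ + 1³ = 27 + 343 + 1 = 371
371 = (4,5,2)_9 → 4³ + 5³ + 2³ = 64 + 125 + 8 = 197
197 = (2,3,8)_9 → 2³ + 3³ + 8³ = 8 + 27 + 512 = 547
547 = (6,6,7)_9 → 6³ + 6³ + 7³ = 216 + 216 + 343 = 775
775 = (1,0,5,1)_9 → 1³ + 0³ + 5³ + 1³ = 1 + 0 + 125 + 1 = 127
127 = (1,5,1)_9 → 1³ + 5³ + 1³ = 1 + 125 + 1 = 127  — 127 repeats.
That took 7 steps.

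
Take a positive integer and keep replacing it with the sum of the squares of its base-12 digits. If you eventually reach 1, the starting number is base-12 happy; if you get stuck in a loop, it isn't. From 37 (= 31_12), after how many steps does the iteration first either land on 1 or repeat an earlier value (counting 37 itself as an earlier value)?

37 = (3,1)_12 → 3² + 1² = 10
10 = (10)_12 → 10² = 100
100 = (8,4)_12 → 8² + 4² = 80
80 = (6,8)_12 → 6² + 8² = 100  — 100 repeats.
That took 4 steps.

4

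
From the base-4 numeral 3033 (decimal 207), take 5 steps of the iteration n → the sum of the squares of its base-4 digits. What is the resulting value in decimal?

207 = (3,0,3,3)_4 → 3² + 0² + 3² + 3² = 9 + 0 + 9 + 9 = 27
27 = (1,2,3)_4 → 1² + 2² + 3² = 1 + 4 + 9 = 14
14 = (3,2)_4 → 3² + 2² = 9 + 4 = 13
13 = (3,1)_4 → 3² + 1² = 9 + 1 = 10
10 = (2,2)_4 → 2² + 2² = 4 + 4 = 8

8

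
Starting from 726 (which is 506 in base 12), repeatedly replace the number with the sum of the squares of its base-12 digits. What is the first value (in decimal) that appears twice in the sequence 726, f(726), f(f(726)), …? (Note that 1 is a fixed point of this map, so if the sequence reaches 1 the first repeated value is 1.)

61

726 = (5,0,6)_12 → 5² + 0² + 6² = 61
61 = (5,1)_12 → 5² + 1² = 26
26 = (2,2)_12 → 2² + 2² = 8
8 = (8)_12 → 8² = 64
64 = (5,4)_12 → 5² + 4² = 41
41 = (3,5)_12 → 3² + 5² = 34
34 = (2,10)_12 → 2² + 10² = 104
104 = (8,8)_12 → 8² + 8² = 128
128 = (10,8)_12 → 10² + 8² = 164
164 = (1,1,8)_12 → 1² + 1² + 8² = 66
66 = (5,6)_12 → 5² + 6² = 61  — 61 already appeared earlier.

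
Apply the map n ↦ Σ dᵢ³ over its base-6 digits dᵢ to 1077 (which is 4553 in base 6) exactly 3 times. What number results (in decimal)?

197

1077 = (4,5,5,3)_6 → 4³ + 5³ + 5³ + 3³ = 341
341 = (1,3,2,5)_6 → 1³ + 3³ + 2³ + 5³ = 161
161 = (4,2,5)_6 → 4³ + 2³ + 5³ = 197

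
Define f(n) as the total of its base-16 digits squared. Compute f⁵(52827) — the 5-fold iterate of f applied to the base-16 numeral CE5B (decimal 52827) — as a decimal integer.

52827 = (12,14,5,11)_16 → 12² + 14² + 5² + 11² = 486
486 = (1,14,6)_16 → 1² + 14² + 6² = 233
233 = (14,9)_16 → 14² + 9² = 277
277 = (1,1,5)_16 → 1² + 1² + 5² = 27
27 = (1,11)_16 → 1² + 11² = 122

122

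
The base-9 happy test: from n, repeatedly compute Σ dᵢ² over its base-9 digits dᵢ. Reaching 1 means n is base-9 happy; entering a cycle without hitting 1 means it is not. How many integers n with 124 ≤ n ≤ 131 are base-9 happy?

2

124: 124 → 66 → 58 → 52 → 74 → 68 → 74  (repeats 74)
125: 125 → 81 → 1  (reaches 1)
126: 126 → 26 → 68 → 74 → 68  (repeats 68)
127: 127 → 27 → 9 → 1  (reaches 1)
128: 128 → 30 → 18 → 4 → 16 → 50 → 50  (repeats 50)
129: 129 → 35 → 73 → 65 → 53 → 89 → 65  (repeats 65)
130: 130 → 42 → 52 → 74 → 68 → 74  (repeats 74)
131: 131 → 51 → 61 → 85 → 17 → 65 → 53 → 89 → 65  (repeats 65)
base-9 happy: 125, 127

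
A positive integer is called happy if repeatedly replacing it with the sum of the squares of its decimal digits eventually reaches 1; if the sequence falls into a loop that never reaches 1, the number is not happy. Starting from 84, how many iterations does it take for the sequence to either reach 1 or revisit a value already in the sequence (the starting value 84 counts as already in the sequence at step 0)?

84 → 8² + 4² = 80
80 → 8² + 0² = 64
64 → 6² + 4² = 52
52 → 5² + 2² = 29
29 → 2² + 9² = 85
85 → 8² + 5² = 89
89 → 8² + 9² = 145
145 → 1² + 4² + 5² = 42
42 → 4² + 2² = 20
20 → 2² + 0² = 4
4 → 4² = 16
16 → 1² + 6² = 37
37 → 3² + 7² = 58
58 → 5² + 8² = 89  — 89 repeats.
That took 14 steps.

14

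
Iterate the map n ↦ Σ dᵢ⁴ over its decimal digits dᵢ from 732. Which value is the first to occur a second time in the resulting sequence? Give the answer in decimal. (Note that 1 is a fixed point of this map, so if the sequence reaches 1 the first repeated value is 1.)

13139

732 → 2498
2498 → 10929
10929 → 13139
13139 → 6725
6725 → 4338
4338 → 4514
4514 → 1138
1138 → 4179
4179 → 9219
9219 → 13139  — 13139 already appeared earlier.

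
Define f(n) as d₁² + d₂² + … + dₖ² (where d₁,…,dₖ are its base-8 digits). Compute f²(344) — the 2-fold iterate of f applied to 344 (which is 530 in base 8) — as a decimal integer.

344 = (5,3,0)_8 → 5² + 3² + 0² = 34
34 = (4,2)_8 → 4² + 2² = 20

20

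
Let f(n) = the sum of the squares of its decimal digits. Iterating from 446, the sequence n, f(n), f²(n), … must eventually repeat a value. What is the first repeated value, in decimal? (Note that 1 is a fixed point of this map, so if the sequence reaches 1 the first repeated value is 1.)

446 → 4² + 4² + 6² = 16 + 16 + 36 = 68
68 → 6² + 8² = 36 + 64 = 100
100 → 1² + 0² + 0² = 1 + 0 + 0 = 1  — reached the fixed point 1.
1 → 1, so 1 is the first repeated value.

1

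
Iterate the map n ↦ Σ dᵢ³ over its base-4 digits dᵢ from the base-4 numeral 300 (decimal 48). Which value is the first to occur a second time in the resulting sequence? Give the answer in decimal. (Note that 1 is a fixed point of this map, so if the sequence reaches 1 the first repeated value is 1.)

48 = (3,0,0)_4 → 3³ + 0³ + 0³ = 27
27 = (1,2,3)_4 → 1³ + 2³ + 3³ = 36
36 = (2,1,0)_4 → 2³ + 1³ + 0³ = 9
9 = (2,1)_4 → 2³ + 1³ = 9  — 9 already appeared earlier.

9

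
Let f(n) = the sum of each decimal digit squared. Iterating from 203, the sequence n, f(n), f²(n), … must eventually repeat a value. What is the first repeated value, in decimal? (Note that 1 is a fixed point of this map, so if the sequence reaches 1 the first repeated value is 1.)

203 → 2² + 0² + 3² = 4 + 0 + 9 = 13
13 → 1² + 3² = 1 + 9 = 10
10 → 1² + 0² = 1 + 0 = 1  — reached the fixed point 1.
1 → 1, so 1 is the first repeated value.

1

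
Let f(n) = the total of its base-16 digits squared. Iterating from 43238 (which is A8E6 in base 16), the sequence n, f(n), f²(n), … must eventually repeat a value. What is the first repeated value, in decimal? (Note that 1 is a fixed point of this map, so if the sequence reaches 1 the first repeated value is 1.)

169

43238 = (10,8,14,6)_16 → 10² + 8² + 14² + 6² = 396
396 = (1,8,12)_16 → 1² + 8² + 12² = 209
209 = (13,1)_16 → 13² + 1² = 170
170 = (10,10)_16 → 10² + 10² = 200
200 = (12,8)_16 → 12² + 8² = 208
208 = (13,0)_16 → 13² + 0² = 169
169 = (10,9)_16 → 10² + 9² = 181
181 = (11,5)_16 → 11² + 5² = 146
146 = (9,2)_16 → 9² + 2² = 85
85 = (5,5)_16 → 5² + 5² = 50
50 = (3,2)_16 → 3² + 2² = 13
13 = (13)_16 → 13² = 169  — 169 already appeared earlier.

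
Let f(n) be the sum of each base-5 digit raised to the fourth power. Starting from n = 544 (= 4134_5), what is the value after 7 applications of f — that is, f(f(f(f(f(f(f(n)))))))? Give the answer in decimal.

354

544 = (4,1,3,4)_5 → 594
594 = (4,3,3,4)_5 → 674
674 = (1,0,1,4,4)_5 → 514
514 = (4,0,2,4)_5 → 528
528 = (4,1,0,3)_5 → 338
338 = (2,3,2,3)_5 → 194
194 = (1,2,3,4)_5 → 354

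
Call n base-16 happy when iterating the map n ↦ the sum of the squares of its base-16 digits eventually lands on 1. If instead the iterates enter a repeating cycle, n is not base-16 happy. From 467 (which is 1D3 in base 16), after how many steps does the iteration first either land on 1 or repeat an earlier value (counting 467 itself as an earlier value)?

467 = (1,13,3)_16 → 1² + 13² + 3² = 1 + 169 + 9 = 179
179 = (11,3)_16 → 11² + 3² = 121 + 9 = 130
130 = (8,2)_16 → 8² + 2² = 64 + 4 = 68
68 = (4,4)_16 → 4² + 4² = 16 + 16 = 32
32 = (2,0)_16 → 2² + 0² = 4 + 0 = 4
4 = (4)_16 → 4² = 16
16 = (1,0)_16 → 1² + 0² = 1 + 0 = 1  — reached 1.
That took 7 steps.

7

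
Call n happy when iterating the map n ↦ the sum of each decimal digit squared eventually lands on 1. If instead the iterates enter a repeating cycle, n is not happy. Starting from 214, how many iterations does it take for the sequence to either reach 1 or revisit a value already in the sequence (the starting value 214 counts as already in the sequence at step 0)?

14

214 → 2² + 1² + 4² = 4 + 1 + 16 = 21
21 → 2² + 1² = 4 + 1 = 5
5 → 5² = 25
25 → 2² + 5² = 4 + 25 = 29
29 → 2² + 9² = 4 + 81 = 85
85 → 8² + 5² = 64 + 25 = 89
89 → 8² + 9² = 64 + 81 = 145
145 → 1² + 4² + 5² = 1 + 16 + 25 = 42
42 → 4² + 2² = 16 + 4 = 20
20 → 2² + 0² = 4 + 0 = 4
4 → 4² = 16
16 → 1² + 6² = 1 + 36 = 37
37 → 3² + 7² = 9 + 49 = 58
58 → 5² + 8² = 25 + 64 = 89  — 89 repeats.
That took 14 steps.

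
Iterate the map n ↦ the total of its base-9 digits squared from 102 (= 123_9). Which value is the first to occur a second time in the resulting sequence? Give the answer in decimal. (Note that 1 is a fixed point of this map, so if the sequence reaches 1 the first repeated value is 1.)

68

102 = (1,2,3)_9 → 1² + 2² + 3² = 14
14 = (1,5)_9 → 1² + 5² = 26
26 = (2,8)_9 → 2² + 8² = 68
68 = (7,5)_9 → 7² + 5² = 74
74 = (8,2)_9 → 8² + 2² = 68  — 68 already appeared earlier.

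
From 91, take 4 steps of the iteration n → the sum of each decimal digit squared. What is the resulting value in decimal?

1

91 → 9² + 1² = 81 + 1 = 82
82 → 8² + 2² = 64 + 4 = 68
68 → 6² + 8² = 36 + 64 = 100
100 → 1² + 0² + 0² = 1 + 0 + 0 = 1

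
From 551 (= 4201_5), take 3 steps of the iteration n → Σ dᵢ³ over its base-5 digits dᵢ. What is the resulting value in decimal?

551 = (4,2,0,1)_5 → 4³ + 2³ + 0³ + 1³ = 73
73 = (2,4,3)_5 → 2³ + 4³ + 3³ = 99
99 = (3,4,4)_5 → 3³ + 4³ + 4³ = 155

155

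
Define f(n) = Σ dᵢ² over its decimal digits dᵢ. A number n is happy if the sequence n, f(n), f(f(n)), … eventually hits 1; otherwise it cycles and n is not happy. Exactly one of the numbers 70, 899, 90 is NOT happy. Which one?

70: 70 → 49 → 97 → 130 → 10 → 1  — reaches 1 (happy)
899: 899 → 226 → 44 → 32 → 13 → 10 → 1  — reaches 1 (happy)
90: 90 → 81 → 65 → 61 → 37 → 58 → 89 → 145 → 42 → 20 → 4 → 16 → 37  — repeats 37 (not happy)

90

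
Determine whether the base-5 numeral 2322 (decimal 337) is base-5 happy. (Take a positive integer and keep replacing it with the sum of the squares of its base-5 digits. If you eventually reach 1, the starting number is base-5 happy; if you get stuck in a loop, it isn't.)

337 = (2,3,2,2)_5 → 2² + 3² + 2² + 2² = 21
21 = (4,1)_5 → 4² + 1² = 17
17 = (3,2)_5 → 3² + 2² = 13
13 = (2,3)_5 → 2² + 3² = 13  — 13 already seen; the sequence cycles without reaching 1.

not base-5 happy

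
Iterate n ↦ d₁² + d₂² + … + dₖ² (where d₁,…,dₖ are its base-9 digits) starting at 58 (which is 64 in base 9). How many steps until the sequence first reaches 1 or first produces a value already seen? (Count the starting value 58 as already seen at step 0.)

58 = (6,4)_9 → 6² + 4² = 36 + 16 = 52
52 = (5,7)_9 → 5² + 7² = 25 + 49 = 74
74 = (8,2)_9 → 8² + 2² = 64 + 4 = 68
68 = (7,5)_9 → 7² + 5² = 49 + 25 = 74  — 74 repeats.
That took 4 steps.

4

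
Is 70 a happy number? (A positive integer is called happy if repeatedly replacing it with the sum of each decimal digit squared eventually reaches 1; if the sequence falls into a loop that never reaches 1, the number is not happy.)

happy

70 → 7² + 0² = 49
49 → 4² + 9² = 97
97 → 9² + 7² = 130
130 → 1² + 3² + 0² = 10
10 → 1² + 0² = 1  — reached 1.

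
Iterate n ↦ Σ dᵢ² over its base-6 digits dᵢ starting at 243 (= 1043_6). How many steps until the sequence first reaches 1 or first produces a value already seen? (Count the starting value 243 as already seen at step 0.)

9

243 = (1,0,4,3)_6 → 1² + 0² + 4² + 3² = 1 + 0 + 16 + 9 = 26
26 = (4,2)_6 → 4² + 2² = 16 + 4 = 20
20 = (3,2)_6 → 3² + 2² = 9 + 4 = 13
13 = (2,1)_6 → 2² + 1² = 4 + 1 = 5
5 = (5)_6 → 5² = 25
25 = (4,1)_6 → 4² + 1² = 16 + 1 = 17
17 = (2,5)_6 → 2² + 5² = 4 + 25 = 29
29 = (4,5)_6 → 4² + 5² = 16 + 25 = 41
41 = (1,0,5)_6 → 1² + 0² + 5² = 1 + 0 + 25 = 26  — 26 repeats.
That took 9 steps.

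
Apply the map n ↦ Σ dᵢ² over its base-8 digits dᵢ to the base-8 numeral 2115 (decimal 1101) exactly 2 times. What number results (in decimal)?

1101 = (2,1,1,5)_8 → 2² + 1² + 1² + 5² = 31
31 = (3,7)_8 → 3² + 7² = 58

58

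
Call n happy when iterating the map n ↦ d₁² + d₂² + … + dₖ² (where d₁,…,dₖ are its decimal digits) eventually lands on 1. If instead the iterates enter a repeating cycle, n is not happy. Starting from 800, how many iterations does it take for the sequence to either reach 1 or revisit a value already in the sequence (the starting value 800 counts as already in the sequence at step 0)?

13

800 → 8² + 0² + 0² = 64 + 0 + 0 = 64
64 → 6² + 4² = 36 + 16 = 52
52 → 5² + 2² = 25 + 4 = 29
29 → 2² + 9² = 4 + 81 = 85
85 → 8² + 5² = 64 + 25 = 89
89 → 8² + 9² = 64 + 81 = 145
145 → 1² + 4² + 5² = 1 + 16 + 25 = 42
42 → 4² + 2² = 16 + 4 = 20
20 → 2² + 0² = 4 + 0 = 4
4 → 4² = 16
16 → 1² + 6² = 1 + 36 = 37
37 → 3² + 7² = 9 + 49 = 58
58 → 5² + 8² = 25 + 64 = 89  — 89 repeats.
That took 13 steps.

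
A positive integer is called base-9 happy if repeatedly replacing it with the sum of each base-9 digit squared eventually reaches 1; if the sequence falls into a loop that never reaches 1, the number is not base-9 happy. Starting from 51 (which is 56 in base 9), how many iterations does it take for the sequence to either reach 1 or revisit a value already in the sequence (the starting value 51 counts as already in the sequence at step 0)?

7

51 = (5,6)_9 → 5² + 6² = 25 + 36 = 61
61 = (6,7)_9 → 6² + 7² = 36 + 49 = 85
85 = (1,0,4)_9 → 1² + 0² + 4² = 1 + 0 + 16 = 17
17 = (1,8)_9 → 1² + 8² = 1 + 64 = 65
65 = (7,2)_9 → 7² + 2² = 49 + 4 = 53
53 = (5,8)_9 → 5² + 8² = 25 + 64 = 89
89 = (1,0,8)_9 → 1² + 0² + 8² = 1 + 0 + 64 = 65  — 65 repeats.
That took 7 steps.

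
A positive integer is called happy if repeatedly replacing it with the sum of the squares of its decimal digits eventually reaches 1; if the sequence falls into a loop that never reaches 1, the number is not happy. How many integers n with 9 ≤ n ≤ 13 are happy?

2

9: 9 → 81 → 65 → 61 → 37 → 58 → 89 → 145 → 42 → 20 → 4 → 16 → 37  (repeats 37)
10: 10 → 1  (reaches 1)
11: 11 → 2 → 4 → 16 → 37 → 58 → 89 → 145 → 42 → 20 → 4  (repeats 4)
12: 12 → 5 → 25 → 29 → 85 → 89 → 145 → 42 → 20 → 4 → 16 → 37 → 58 → 89  (repeats 89)
13: 13 → 10 → 1  (reaches 1)
happy: 10, 13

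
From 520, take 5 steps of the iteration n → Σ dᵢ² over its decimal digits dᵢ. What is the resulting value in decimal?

42

520 → 5² + 2² + 0² = 25 + 4 + 0 = 29
29 → 2² + 9² = 4 + 81 = 85
85 → 8² + 5² = 64 + 25 = 89
89 → 8² + 9² = 64 + 81 = 145
145 → 1² + 4² + 5² = 1 + 16 + 25 = 42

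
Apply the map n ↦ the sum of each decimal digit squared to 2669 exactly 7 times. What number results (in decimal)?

2669 → 157
157 → 75
75 → 74
74 → 65
65 → 61
61 → 37
37 → 58

58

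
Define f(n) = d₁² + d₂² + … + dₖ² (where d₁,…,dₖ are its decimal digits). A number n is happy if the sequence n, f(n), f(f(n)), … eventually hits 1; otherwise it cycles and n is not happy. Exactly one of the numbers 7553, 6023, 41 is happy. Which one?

7553: 7553 → 108 → 65 → 61 → 37 → 58 → 89 → 145 → 42 → 20 → 4 → 16 → 37  — repeats 37 (not happy)
6023: 6023 → 49 → 97 → 130 → 10 → 1  — reaches 1 (happy)
41: 41 → 17 → 50 → 25 → 29 → 85 → 89 → 145 → 42 → 20 → 4 → 16 → 37 → 58 → 89  — repeats 89 (not happy)

6023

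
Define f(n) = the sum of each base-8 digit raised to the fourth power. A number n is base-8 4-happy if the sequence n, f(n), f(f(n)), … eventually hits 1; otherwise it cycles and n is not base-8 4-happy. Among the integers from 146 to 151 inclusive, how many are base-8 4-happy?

2

146: 146 → 48 → 1296 → 288 → 512 → 1  — base-8 4-happy
147: 147 → 113 → 1298 → 304 → 1552 → 97 → 258 → 272 → 272  — not base-8 4-happy
148: 148 → 288 → 512 → 1  — base-8 4-happy
149: 149 → 657 → 34 → 272 → 272  — not base-8 4-happy
150: 150 → 1328 → 1568 → 337 → 642 → 33 → 257 → 257  — not base-8 4-happy
151: 151 → 2433 → 1553 → 98 → 273 → 273  — not base-8 4-happy
base-8 4-happy: 146, 148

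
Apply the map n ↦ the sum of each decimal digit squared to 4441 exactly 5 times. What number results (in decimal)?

1

4441 → 49
49 → 97
97 → 130
130 → 10
10 → 1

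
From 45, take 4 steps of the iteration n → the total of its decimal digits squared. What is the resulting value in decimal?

25

45 → 41
41 → 17
17 → 50
50 → 25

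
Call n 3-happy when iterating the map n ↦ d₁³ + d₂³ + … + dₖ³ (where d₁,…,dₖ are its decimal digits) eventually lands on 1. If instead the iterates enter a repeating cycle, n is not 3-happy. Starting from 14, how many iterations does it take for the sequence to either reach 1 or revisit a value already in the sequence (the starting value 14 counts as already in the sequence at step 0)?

7

14 → 1³ + 4³ = 65
65 → 6³ + 5³ = 341
341 → 3³ + 4³ + 1³ = 92
92 → 9³ + 2³ = 737
737 → 7³ + 3³ + 7³ = 713
713 → 7³ + 1³ + 3³ = 371
371 → 3³ + 7³ + 1³ = 371  — 371 repeats.
That took 7 steps.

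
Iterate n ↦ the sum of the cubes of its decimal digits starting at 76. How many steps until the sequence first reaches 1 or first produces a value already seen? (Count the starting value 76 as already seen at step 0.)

8

76 → 7³ + 6³ = 343 + 216 = 559
559 → 5³ + 5³ + 9³ = 125 + 125 + 729 = 979
979 → 9³ + 7³ + 9³ = 729 + 343 + 729 = 1801
1801 → 1³ + 8³ + 0³ + 1³ = 1 + 512 + 0 + 1 = 514
514 → 5³ + 1³ + 4³ = 125 + 1 + 64 = 190
190 → 1³ + 9³ + 0³ = 1 + 729 + 0 = 730
730 → 7³ + 3³ + 0³ = 343 + 27 + 0 = 370
370 → 3³ + 7³ + 0³ = 27 + 343 + 0 = 370  — 370 repeats.
That took 8 steps.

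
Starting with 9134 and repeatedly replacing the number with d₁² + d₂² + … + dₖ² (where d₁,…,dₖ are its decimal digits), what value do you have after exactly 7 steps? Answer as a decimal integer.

9134 → 9² + 1² + 3² + 4² = 107
107 → 1² + 0² + 7² = 50
50 → 5² + 0² = 25
25 → 2² + 5² = 29
29 → 2² + 9² = 85
85 → 8² + 5² = 89
89 → 8² + 9² = 145

145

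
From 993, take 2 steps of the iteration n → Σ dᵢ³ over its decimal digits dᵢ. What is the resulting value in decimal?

993 → 9³ + 9³ + 3³ = 729 + 729 + 27 = 1485
1485 → 1³ + 4³ + 8³ + 5³ = 1 + 64 + 512 + 125 = 702

702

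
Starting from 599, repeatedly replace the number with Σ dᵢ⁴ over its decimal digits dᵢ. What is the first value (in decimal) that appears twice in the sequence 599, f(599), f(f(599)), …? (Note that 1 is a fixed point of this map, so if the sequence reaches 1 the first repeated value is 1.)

599 → 5⁴ + 9⁴ + 9⁴ = 13747
13747 → 1⁴ + 3⁴ + 7⁴ + 4⁴ + 7⁴ = 5140
5140 → 5⁴ + 1⁴ + 4⁴ + 0⁴ = 882
882 → 8⁴ + 8⁴ + 2⁴ = 8208
8208 → 8⁴ + 2⁴ + 0⁴ + 8⁴ = 8208  — 8208 already appeared earlier.

8208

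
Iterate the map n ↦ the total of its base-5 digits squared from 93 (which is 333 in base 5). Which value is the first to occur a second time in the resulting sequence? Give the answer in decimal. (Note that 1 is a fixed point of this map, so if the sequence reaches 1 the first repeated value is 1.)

93 = (3,3,3)_5 → 3² + 3² + 3² = 9 + 9 + 9 = 27
27 = (1,0,2)_5 → 1² + 0² + 2² = 1 + 0 + 4 = 5
5 = (1,0)_5 → 1² + 0² = 1 + 0 = 1  — reached the fixed point 1.
1 → 1, so 1 is the first repeated value.

1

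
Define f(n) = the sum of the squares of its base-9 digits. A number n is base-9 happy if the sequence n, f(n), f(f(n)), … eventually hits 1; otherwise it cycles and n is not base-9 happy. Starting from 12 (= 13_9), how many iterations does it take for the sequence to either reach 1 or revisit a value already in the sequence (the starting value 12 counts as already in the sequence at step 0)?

6

12 = (1,3)_9 → 1² + 3² = 10
10 = (1,1)_9 → 1² + 1² = 2
2 = (2)_9 → 2² = 4
4 = (4)_9 → 4² = 16
16 = (1,7)_9 → 1² + 7² = 50
50 = (5,5)_9 → 5² + 5² = 50  — 50 repeats.
That took 6 steps.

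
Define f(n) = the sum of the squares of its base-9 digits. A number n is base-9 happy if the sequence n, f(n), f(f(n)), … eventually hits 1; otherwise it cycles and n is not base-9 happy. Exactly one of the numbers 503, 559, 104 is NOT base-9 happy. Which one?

104

503: 503 → 101 → 9 → 1  — reaches 1 (base-9 happy)
559: 559 → 101 → 9 → 1  — reaches 1 (base-9 happy)
104: 104 → 30 → 18 → 4 → 16 → 50 → 50  — repeats 50 (not base-9 happy)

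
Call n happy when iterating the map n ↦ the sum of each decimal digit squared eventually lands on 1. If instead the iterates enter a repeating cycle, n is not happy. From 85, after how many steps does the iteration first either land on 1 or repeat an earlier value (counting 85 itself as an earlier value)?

85 → 8² + 5² = 89
89 → 8² + 9² = 145
145 → 1² + 4² + 5² = 42
42 → 4² + 2² = 20
20 → 2² + 0² = 4
4 → 4² = 16
16 → 1² + 6² = 37
37 → 3² + 7² = 58
58 → 5² + 8² = 89  — 89 repeats.
That took 9 steps.

9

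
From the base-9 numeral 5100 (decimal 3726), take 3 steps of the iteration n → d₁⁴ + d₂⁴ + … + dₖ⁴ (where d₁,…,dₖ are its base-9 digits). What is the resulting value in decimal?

4818

3726 = (5,1,0,0)_9 → 5⁴ + 1⁴ + 0⁴ + 0⁴ = 625 + 1 + 0 + 0 = 626
626 = (7,6,5)_9 → 7⁴ + 6⁴ + 5⁴ = 2401 + 1296 + 625 = 4322
4322 = (5,8,3,2)_9 → 5⁴ + 8⁴ + 3⁴ + 2⁴ = 625 + 4096 + 81 + 16 = 4818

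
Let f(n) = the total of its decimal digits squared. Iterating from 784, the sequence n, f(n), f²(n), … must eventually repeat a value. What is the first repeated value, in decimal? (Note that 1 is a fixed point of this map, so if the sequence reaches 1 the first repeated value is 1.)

1

784 → 7² + 8² + 4² = 49 + 64 + 16 = 129
129 → 1² + 2² + 9² = 1 + 4 + 81 = 86
86 → 8² + 6² = 64 + 36 = 100
100 → 1² + 0² + 0² = 1 + 0 + 0 = 1  — reached the fixed point 1.
1 → 1, so 1 is the first repeated value.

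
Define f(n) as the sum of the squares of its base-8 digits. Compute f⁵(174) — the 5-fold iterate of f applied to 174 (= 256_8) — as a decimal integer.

4

174 = (2,5,6)_8 → 65
65 = (1,0,1)_8 → 2
2 = (2)_8 → 4
4 = (4)_8 → 16
16 = (2,0)_8 → 4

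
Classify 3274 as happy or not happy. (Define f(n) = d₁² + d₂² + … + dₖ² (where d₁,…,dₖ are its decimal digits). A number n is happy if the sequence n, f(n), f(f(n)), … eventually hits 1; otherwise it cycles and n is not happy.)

3274 → 78
78 → 113
113 → 11
11 → 2
2 → 4
4 → 16
16 → 37
37 → 58
58 → 89
89 → 145
145 → 42
42 → 20
20 → 4  — 4 already seen; the sequence cycles without reaching 1.

not happy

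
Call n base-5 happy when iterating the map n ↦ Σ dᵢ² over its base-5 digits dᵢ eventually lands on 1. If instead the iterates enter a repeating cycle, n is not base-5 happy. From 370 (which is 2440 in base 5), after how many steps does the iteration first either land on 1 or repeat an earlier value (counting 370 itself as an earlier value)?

370 = (2,4,4,0)_5 → 2² + 4² + 4² + 0² = 4 + 16 + 16 + 0 = 36
36 = (1,2,1)_5 → 1² + 2² + 1² = 1 + 4 + 1 = 6
6 = (1,1)_5 → 1² + 1² = 1 + 1 = 2
2 = (2)_5 → 2² = 4
4 = (4)_5 → 4² = 16
16 = (3,1)_5 → 3² + 1² = 9 + 1 = 10
10 = (2,0)_5 → 2² + 0² = 4 + 0 = 4  — 4 repeats.
That took 7 steps.

7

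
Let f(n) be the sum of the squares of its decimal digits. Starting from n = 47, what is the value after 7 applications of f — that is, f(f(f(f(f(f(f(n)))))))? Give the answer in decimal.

42

47 → 4² + 7² = 16 + 49 = 65
65 → 6² + 5² = 36 + 25 = 61
61 → 6² + 1² = 36 + 1 = 37
37 → 3² + 7² = 9 + 49 = 58
58 → 5² + 8² = 25 + 64 = 89
89 → 8² + 9² = 64 + 81 = 145
145 → 1² + 4² + 5² = 1 + 16 + 25 = 42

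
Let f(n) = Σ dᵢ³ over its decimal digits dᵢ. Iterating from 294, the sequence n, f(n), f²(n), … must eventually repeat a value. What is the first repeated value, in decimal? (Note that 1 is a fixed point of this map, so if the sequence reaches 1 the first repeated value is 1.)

294 → 2³ + 9³ + 4³ = 8 + 729 + 64 = 801
801 → 8³ + 0³ + 1³ = 512 + 0 + 1 = 513
513 → 5³ + 1³ + 3³ = 125 + 1 + 27 = 153
153 → 1³ + 5³ + 3³ = 1 + 125 + 27 = 153  — 153 already appeared earlier.

153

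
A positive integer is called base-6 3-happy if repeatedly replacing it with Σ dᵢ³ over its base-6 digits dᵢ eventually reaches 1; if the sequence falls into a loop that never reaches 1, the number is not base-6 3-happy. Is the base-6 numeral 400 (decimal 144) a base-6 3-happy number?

base-6 3-happy

144 = (4,0,0)_6 → 64
64 = (1,4,4)_6 → 129
129 = (3,3,3)_6 → 81
81 = (2,1,3)_6 → 36
36 = (1,0,0)_6 → 1  — reached 1.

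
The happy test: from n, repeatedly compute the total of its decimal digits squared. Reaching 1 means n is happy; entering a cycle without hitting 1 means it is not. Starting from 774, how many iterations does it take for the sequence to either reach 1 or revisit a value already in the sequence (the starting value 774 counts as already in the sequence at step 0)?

13

774 → 7² + 7² + 4² = 49 + 49 + 16 = 114
114 → 1² + 1² + 4² = 1 + 1 + 16 = 18
18 → 1² + 8² = 1 + 64 = 65
65 → 6² + 5² = 36 + 25 = 61
61 → 6² + 1² = 36 + 1 = 37
37 → 3² + 7² = 9 + 49 = 58
58 → 5² + 8² = 25 + 64 = 89
89 → 8² + 9² = 64 + 81 = 145
145 → 1² + 4² + 5² = 1 + 16 + 25 = 42
42 → 4² + 2² = 16 + 4 = 20
20 → 2² + 0² = 4 + 0 = 4
4 → 4² = 16
16 → 1² + 6² = 1 + 36 = 37  — 37 repeats.
That took 13 steps.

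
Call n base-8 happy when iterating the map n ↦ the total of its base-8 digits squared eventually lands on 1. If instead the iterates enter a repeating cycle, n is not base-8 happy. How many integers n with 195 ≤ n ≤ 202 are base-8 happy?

195: 195 → 18 → 8 → 1  — base-8 happy
196: 196 → 25 → 10 → 5 → 25  — not base-8 happy
197: 197 → 34 → 20 → 20  — not base-8 happy
198: 198 → 45 → 50 → 40 → 25 → 10 → 5 → 25  — not base-8 happy
199: 199 → 58 → 53 → 61 → 74 → 6 → 36 → 32 → 16 → 4 → 16  — not base-8 happy
200: 200 → 10 → 5 → 25 → 10  — not base-8 happy
201: 201 → 11 → 10 → 5 → 25 → 10  — not base-8 happy
202: 202 → 14 → 37 → 41 → 26 → 13 → 26  — not base-8 happy
base-8 happy: 195

1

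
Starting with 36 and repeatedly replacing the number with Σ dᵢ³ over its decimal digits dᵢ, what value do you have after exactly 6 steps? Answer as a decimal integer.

153

36 → 3³ + 6³ = 27 + 216 = 243
243 → 2³ + 4³ + 3³ = 8 + 64 + 27 = 99
99 → 9³ + 9³ = 729 + 729 = 1458
1458 → 1³ + 4³ + 5³ + 8³ = 1 + 64 + 125 + 512 = 702
702 → 7³ + 0³ + 2³ = 343 + 0 + 8 = 351
351 → 3³ + 5³ + 1³ = 27 + 125 + 1 = 153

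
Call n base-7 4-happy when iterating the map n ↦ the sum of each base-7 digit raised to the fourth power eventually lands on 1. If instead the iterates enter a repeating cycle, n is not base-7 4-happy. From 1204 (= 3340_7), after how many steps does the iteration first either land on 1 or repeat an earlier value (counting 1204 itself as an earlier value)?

1204 = (3,3,4,0)_7 → 3⁴ + 3⁴ + 4⁴ + 0⁴ = 418
418 = (1,1,3,5)_7 → 1⁴ + 1⁴ + 3⁴ + 5⁴ = 708
708 = (2,0,3,1)_7 → 2⁴ + 0⁴ + 3⁴ + 1⁴ = 98
98 = (2,0,0)_7 → 2⁴ + 0⁴ + 0⁴ = 16
16 = (2,2)_7 → 2⁴ + 2⁴ = 32
32 = (4,4)_7 → 4⁴ + 4⁴ = 512
512 = (1,3,3,1)_7 → 1⁴ + 3⁴ + 3⁴ + 1⁴ = 164
164 = (3,2,3)_7 → 3⁴ + 2⁴ + 3⁴ = 178
178 = (3,4,3)_7 → 3⁴ + 4⁴ + 3⁴ = 418  — 418 repeats.
That took 9 steps.

9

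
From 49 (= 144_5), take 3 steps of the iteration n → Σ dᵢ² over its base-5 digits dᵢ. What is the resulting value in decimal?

5

49 = (1,4,4)_5 → 33
33 = (1,1,3)_5 → 11
11 = (2,1)_5 → 5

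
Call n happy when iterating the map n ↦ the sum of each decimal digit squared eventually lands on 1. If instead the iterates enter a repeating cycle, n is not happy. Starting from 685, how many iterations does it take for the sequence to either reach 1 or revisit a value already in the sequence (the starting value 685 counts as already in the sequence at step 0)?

685 → 6² + 8² + 5² = 125
125 → 1² + 2² + 5² = 30
30 → 3² + 0² = 9
9 → 9² = 81
81 → 8² + 1² = 65
65 → 6² + 5² = 61
61 → 6² + 1² = 37
37 → 3² + 7² = 58
58 → 5² + 8² = 89
89 → 8² + 9² = 145
145 → 1² + 4² + 5² = 42
42 → 4² + 2² = 20
20 → 2² + 0² = 4
4 → 4² = 16
16 → 1² + 6² = 37  — 37 repeats.
That took 15 steps.

15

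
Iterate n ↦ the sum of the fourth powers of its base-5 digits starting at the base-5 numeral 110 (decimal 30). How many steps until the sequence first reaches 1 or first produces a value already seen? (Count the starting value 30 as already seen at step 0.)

14

30 = (1,1,0)_5 → 1⁴ + 1⁴ + 0⁴ = 1 + 1 + 0 = 2
2 = (2)_5 → 2⁴ = 16
16 = (3,1)_5 → 3⁴ + 1⁴ = 81 + 1 = 82
82 = (3,1,2)_5 → 3⁴ + 1⁴ + 2⁴ = 81 + 1 + 16 = 98
98 = (3,4,3)_5 → 3⁴ + 4⁴ + 3⁴ = 81 + 256 + 81 = 418
418 = (3,1,3,3)_5 → 3⁴ + 1⁴ + 3⁴ + 3⁴ = 81 + 1 + 81 + 81 = 244
244 = (1,4,3,4)_5 → 1⁴ + 4⁴ + 3⁴ + 4⁴ = 1 + 256 + 81 + 256 = 594
594 = (4,3,3,4)_5 → 4⁴ + 3⁴ + 3⁴ + 4⁴ = 256 + 81 + 81 + 256 = 674
674 = (1,0,1,4,4)_5 → 1⁴ + 0⁴ + 1⁴ + 4⁴ + 4⁴ = 1 + 0 + 1 + 256 + 256 = 514
514 = (4,0,2,4)_5 → 4⁴ + 0⁴ + 2⁴ + 4⁴ = 256 + 0 + 16 + 256 = 528
528 = (4,1,0,3)_5 → 4⁴ + 1⁴ + 0⁴ + 3⁴ = 256 + 1 + 0 + 81 = 338
338 = (2,3,2,3)_5 → 2⁴ + 3⁴ + 2⁴ + 3⁴ = 16 + 81 + 16 + 81 = 194
194 = (1,2,3,4)_5 → 1⁴ + 2⁴ + 3⁴ + 4⁴ = 1 + 16 + 81 + 256 = 354
354 = (2,4,0,4)_5 → 2⁴ + 4⁴ + 0⁴ + 4⁴ = 16 + 256 + 0 + 256 = 528  — 528 repeats.
That took 14 steps.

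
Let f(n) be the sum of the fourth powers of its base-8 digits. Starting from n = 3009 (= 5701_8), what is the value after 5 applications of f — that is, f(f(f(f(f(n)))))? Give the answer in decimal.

1458

3009 = (5,7,0,1)_8 → 5⁴ + 7⁴ + 0⁴ + 1⁴ = 625 + 2401 + 0 + 1 = 3027
3027 = (5,7,2,3)_8 → 5⁴ + 7⁴ + 2⁴ + 3⁴ = 625 + 2401 + 16 + 81 = 3123
3123 = (6,0,6,3)_8 → 6⁴ + 0⁴ + 6⁴ + 3⁴ = 1296 + 0 + 1296 + 81 = 2673
2673 = (5,1,6,1)_8 → 5⁴ + 1⁴ + 6⁴ + 1⁴ = 625 + 1 + 1296 + 1 = 1923
1923 = (3,6,0,3)_8 → 3⁴ + 6⁴ + 0⁴ + 3⁴ = 81 + 1296 + 0 + 81 = 1458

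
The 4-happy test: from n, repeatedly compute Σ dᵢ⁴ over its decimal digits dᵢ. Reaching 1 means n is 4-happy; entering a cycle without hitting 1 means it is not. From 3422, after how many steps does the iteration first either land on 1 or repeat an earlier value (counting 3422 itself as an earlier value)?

3422 → 3⁴ + 4⁴ + 2⁴ + 2⁴ = 369
369 → 3⁴ + 6⁴ + 9⁴ = 7938
7938 → 7⁴ + 9⁴ + 3⁴ + 8⁴ = 13139
13139 → 1⁴ + 3⁴ + 1⁴ + 3⁴ + 9⁴ = 6725
6725 → 6⁴ + 7⁴ + 2⁴ + 5⁴ = 4338
4338 → 4⁴ + 3⁴ + 3⁴ + 8⁴ = 4514
4514 → 4⁴ + 5⁴ + 1⁴ + 4⁴ = 1138
1138 → 1⁴ + 1⁴ + 3⁴ + 8⁴ = 4179
4179 → 4⁴ + 1⁴ + 7⁴ + 9⁴ = 9219
9219 → 9⁴ + 2⁴ + 1⁴ + 9⁴ = 13139  — 13139 repeats.
That took 10 steps.

10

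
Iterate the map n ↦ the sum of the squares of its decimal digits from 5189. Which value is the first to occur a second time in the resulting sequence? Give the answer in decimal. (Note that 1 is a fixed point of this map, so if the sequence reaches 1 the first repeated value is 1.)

16

5189 → 5² + 1² + 8² + 9² = 25 + 1 + 64 + 81 = 171
171 → 1² + 7² + 1² = 1 + 49 + 1 = 51
51 → 5² + 1² = 25 + 1 = 26
26 → 2² + 6² = 4 + 36 = 40
40 → 4² + 0² = 16 + 0 = 16
16 → 1² + 6² = 1 + 36 = 37
37 → 3² + 7² = 9 + 49 = 58
58 → 5² + 8² = 25 + 64 = 89
89 → 8² + 9² = 64 + 81 = 145
145 → 1² + 4² + 5² = 1 + 16 + 25 = 42
42 → 4² + 2² = 16 + 4 = 20
20 → 2² + 0² = 4 + 0 = 4
4 → 4² = 16  — 16 already appeared earlier.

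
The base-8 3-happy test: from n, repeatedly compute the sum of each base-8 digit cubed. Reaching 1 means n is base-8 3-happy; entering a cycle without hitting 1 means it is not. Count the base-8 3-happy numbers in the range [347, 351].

347: 347 → 179 → 251 → 397 → 342 → 349 → 277 → 197 → 152 → 35 → 91 → 55 → 559 → 469 → 476 → 434 → 440 → 559  (repeats 559)
348: 348 → 216 → 54 → 432 → 432  (repeats 432)
349: 349 → 277 → 197 → 152 → 35 → 91 → 55 → 559 → 469 → 476 → 434 → 440 → 559  (repeats 559)
350: 350 → 368 → 341 → 258 → 72 → 2 → 8 → 1  (reaches 1)
351: 351 → 495 → 811 → 217 → 55 → 559 → 469 → 476 → 434 → 440 → 559  (repeats 559)
base-8 3-happy: 350

1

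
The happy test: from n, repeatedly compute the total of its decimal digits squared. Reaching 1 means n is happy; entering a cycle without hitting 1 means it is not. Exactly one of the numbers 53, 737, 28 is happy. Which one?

28

53: 53 → 34 → 25 → 29 → 85 → 89 → 145 → 42 → 20 → 4 → 16 → 37 → 58 → 89  — repeats 89 (not happy)
737: 737 → 107 → 50 → 25 → 29 → 85 → 89 → 145 → 42 → 20 → 4 → 16 → 37 → 58 → 89  — repeats 89 (not happy)
28: 28 → 68 → 100 → 1  — reaches 1 (happy)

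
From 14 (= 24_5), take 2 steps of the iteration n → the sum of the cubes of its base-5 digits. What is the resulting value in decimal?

80

14 = (2,4)_5 → 72
72 = (2,4,2)_5 → 80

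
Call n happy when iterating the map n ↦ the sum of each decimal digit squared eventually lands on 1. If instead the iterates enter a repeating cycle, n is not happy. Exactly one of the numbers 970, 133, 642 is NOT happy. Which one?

970: 970 → 130 → 10 → 1  — reaches 1 (happy)
133: 133 → 19 → 82 → 68 → 100 → 1  — reaches 1 (happy)
642: 642 → 56 → 61 → 37 → 58 → 89 → 145 → 42 → 20 → 4 → 16 → 37  — repeats 37 (not happy)

642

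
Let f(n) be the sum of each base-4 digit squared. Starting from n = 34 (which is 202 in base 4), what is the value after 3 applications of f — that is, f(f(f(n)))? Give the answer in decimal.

34 = (2,0,2)_4 → 8
8 = (2,0)_4 → 4
4 = (1,0)_4 → 1

1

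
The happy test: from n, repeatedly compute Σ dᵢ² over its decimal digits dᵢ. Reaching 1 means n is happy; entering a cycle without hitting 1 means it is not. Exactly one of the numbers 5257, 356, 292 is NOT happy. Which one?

5257: 5257 → 103 → 10 → 1  — reaches 1 (happy)
356: 356 → 70 → 49 → 97 → 130 → 10 → 1  — reaches 1 (happy)
292: 292 → 89 → 145 → 42 → 20 → 4 → 16 → 37 → 58 → 89  — repeats 89 (not happy)

292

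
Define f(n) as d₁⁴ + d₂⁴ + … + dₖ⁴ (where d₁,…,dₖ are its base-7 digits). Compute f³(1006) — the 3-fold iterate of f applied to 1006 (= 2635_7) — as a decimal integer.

1006 = (2,6,3,5)_7 → 2⁴ + 6⁴ + 3⁴ + 5⁴ = 16 + 1296 + 81 + 625 = 2018
2018 = (5,6,1,2)_7 → 5⁴ + 6⁴ + 1⁴ + 2⁴ = 625 + 1296 + 1 + 16 = 1938
1938 = (5,4,3,6)_7 → 5⁴ + 4⁴ + 3⁴ + 6⁴ = 625 + 256 + 81 + 1296 = 2258

2258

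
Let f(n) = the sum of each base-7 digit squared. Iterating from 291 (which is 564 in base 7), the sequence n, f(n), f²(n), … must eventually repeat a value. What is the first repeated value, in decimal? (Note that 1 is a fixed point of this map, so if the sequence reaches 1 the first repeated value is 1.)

17

291 = (5,6,4)_7 → 5² + 6² + 4² = 77
77 = (1,4,0)_7 → 1² + 4² + 0² = 17
17 = (2,3)_7 → 2² + 3² = 13
13 = (1,6)_7 → 1² + 6² = 37
37 = (5,2)_7 → 5² + 2² = 29
29 = (4,1)_7 → 4² + 1² = 17  — 17 already appeared earlier.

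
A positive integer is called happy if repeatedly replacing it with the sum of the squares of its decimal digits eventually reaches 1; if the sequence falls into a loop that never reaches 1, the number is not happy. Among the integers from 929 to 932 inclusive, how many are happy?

929: 929 → 166 → 73 → 58 → 89 → 145 → 42 → 20 → 4 → 16 → 37 → 58  (repeats 58)
930: 930 → 90 → 81 → 65 → 61 → 37 → 58 → 89 → 145 → 42 → 20 → 4 → 16 → 37  (repeats 37)
931: 931 → 91 → 82 → 68 → 100 → 1  (reaches 1)
932: 932 → 94 → 97 → 130 → 10 → 1  (reaches 1)
happy: 931, 932

2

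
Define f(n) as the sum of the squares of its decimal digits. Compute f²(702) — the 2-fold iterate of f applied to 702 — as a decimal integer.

702 → 53
53 → 34

34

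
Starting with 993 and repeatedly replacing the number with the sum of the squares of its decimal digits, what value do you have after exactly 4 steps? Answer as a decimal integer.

993 → 9² + 9² + 3² = 171
171 → 1² + 7² + 1² = 51
51 → 5² + 1² = 26
26 → 2² + 6² = 40

40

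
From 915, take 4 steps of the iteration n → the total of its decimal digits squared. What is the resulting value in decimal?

29

915 → 9² + 1² + 5² = 81 + 1 + 25 = 107
107 → 1² + 0² + 7² = 1 + 0 + 49 = 50
50 → 5² + 0² = 25 + 0 = 25
25 → 2² + 5² = 4 + 25 = 29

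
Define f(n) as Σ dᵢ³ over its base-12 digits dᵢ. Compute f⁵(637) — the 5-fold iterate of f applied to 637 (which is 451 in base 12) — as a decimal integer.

637 = (4,5,1)_12 → 4³ + 5³ + 1³ = 190
190 = (1,3,10)_12 → 1³ + 3³ + 10³ = 1028
1028 = (7,1,8)_12 → 7³ + 1³ + 8³ = 856
856 = (5,11,4)_12 → 5³ + 11³ + 4³ = 1520
1520 = (10,6,8)_12 → 10³ + 6³ + 8³ = 1728

1728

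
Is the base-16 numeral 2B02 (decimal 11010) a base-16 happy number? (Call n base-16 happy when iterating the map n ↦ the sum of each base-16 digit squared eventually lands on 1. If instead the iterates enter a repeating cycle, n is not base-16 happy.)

base-16 happy

11010 = (2,11,0,2)_16 → 2² + 11² + 0² + 2² = 4 + 121 + 0 + 4 = 129
129 = (8,1)_16 → 8² + 1² = 64 + 1 = 65
65 = (4,1)_16 → 4² + 1² = 16 + 1 = 17
17 = (1,1)_16 → 1² + 1² = 1 + 1 = 2
2 = (2)_16 → 2² = 4
4 = (4)_16 → 4² = 16
16 = (1,0)_16 → 1² + 0² = 1 + 0 = 1  — reached 1.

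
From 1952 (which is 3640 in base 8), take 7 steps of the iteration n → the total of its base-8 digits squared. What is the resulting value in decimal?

4

1952 = (3,6,4,0)_8 → 3² + 6² + 4² + 0² = 61
61 = (7,5)_8 → 7² + 5² = 74
74 = (1,1,2)_8 → 1² + 1² + 2² = 6
6 = (6)_8 → 6² = 36
36 = (4,4)_8 → 4² + 4² = 32
32 = (4,0)_8 → 4² + 0² = 16
16 = (2,0)_8 → 2² + 0² = 4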